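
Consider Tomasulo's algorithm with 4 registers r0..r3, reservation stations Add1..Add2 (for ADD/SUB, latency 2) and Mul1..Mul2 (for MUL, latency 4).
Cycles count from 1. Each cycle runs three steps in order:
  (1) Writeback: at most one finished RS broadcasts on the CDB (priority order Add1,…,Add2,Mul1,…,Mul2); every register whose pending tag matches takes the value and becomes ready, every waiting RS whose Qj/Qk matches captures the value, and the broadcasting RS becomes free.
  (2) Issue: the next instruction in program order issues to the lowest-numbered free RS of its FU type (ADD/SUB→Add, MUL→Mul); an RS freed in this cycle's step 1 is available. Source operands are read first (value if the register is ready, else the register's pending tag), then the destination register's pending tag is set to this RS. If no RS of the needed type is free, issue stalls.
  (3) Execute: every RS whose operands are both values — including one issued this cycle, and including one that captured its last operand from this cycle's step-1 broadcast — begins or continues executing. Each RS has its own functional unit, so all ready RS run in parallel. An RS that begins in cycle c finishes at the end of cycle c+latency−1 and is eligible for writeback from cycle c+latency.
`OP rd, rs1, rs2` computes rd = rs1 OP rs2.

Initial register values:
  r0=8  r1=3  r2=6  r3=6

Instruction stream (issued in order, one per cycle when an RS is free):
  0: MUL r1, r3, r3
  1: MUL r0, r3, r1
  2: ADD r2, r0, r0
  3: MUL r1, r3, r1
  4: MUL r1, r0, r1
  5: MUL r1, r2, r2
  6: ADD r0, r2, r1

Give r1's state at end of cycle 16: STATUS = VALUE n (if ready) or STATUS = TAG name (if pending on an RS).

  c1: issue MUL r1<-Mul1  regs: r0:8,r1:Mul1,r2:6,r3:6
  c2: issue MUL r0<-Mul2  regs: r0:Mul2,r1:Mul1,r2:6,r3:6
  c3: issue ADD r2<-Add1  regs: r0:Mul2,r1:Mul1,r2:Add1,r3:6
  c4: stall  regs: r0:Mul2,r1:Mul1,r2:Add1,r3:6
  c5: CDB Mul1=36; issue MUL r1<-Mul1  regs: r0:Mul2,r1:Mul1,r2:Add1,r3:6
  c6: stall  regs: r0:Mul2,r1:Mul1,r2:Add1,r3:6
  c7: stall  regs: r0:Mul2,r1:Mul1,r2:Add1,r3:6
  c8: stall  regs: r0:Mul2,r1:Mul1,r2:Add1,r3:6
  c9: CDB Mul1=216; issue MUL r1<-Mul1  regs: r0:Mul2,r1:Mul1,r2:Add1,r3:6
  c10: CDB Mul2=216; issue MUL r1<-Mul2  regs: r0:216,r1:Mul2,r2:Add1,r3:6
  c11: issue ADD r0<-Add2  regs: r0:Add2,r1:Mul2,r2:Add1,r3:6
  c12: CDB Add1=432  regs: r0:Add2,r1:Mul2,r2:432,r3:6
  c13: -  regs: r0:Add2,r1:Mul2,r2:432,r3:6
  c14: CDB Mul1=46656  regs: r0:Add2,r1:Mul2,r2:432,r3:6
  c15: -  regs: r0:Add2,r1:Mul2,r2:432,r3:6
  c16: CDB Mul2=186624  regs: r0:Add2,r1:186624,r2:432,r3:6

STATUS = VALUE 186624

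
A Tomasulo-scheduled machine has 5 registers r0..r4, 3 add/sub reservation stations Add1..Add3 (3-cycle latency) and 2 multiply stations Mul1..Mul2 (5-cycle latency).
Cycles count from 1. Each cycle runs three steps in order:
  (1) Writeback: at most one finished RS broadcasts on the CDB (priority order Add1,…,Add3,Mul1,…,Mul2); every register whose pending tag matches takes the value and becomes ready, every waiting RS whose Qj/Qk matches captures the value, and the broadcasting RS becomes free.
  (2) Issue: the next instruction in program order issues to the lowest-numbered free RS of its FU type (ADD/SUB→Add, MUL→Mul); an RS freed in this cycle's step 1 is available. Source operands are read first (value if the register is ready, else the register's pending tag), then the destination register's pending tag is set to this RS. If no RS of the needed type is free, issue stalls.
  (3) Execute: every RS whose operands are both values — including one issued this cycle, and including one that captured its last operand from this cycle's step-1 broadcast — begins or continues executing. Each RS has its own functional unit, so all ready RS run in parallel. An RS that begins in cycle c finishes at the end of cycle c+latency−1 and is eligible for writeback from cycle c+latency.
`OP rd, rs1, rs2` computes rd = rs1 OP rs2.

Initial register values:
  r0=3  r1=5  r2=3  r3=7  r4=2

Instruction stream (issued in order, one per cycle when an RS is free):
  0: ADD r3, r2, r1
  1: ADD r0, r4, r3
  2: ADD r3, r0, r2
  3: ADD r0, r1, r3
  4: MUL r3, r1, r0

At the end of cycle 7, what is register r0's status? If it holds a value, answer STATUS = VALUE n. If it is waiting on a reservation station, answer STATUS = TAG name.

c1: issue ADD r3<-Add1 | r0:3,r1:5,r2:3,r3:Add1,r4:2
c2: issue ADD r0<-Add2 | r0:Add2,r1:5,r2:3,r3:Add1,r4:2
c3: issue ADD r3<-Add3 | r0:Add2,r1:5,r2:3,r3:Add3,r4:2
c4: CDB Add1=8; issue ADD r0<-Add1 | r0:Add1,r1:5,r2:3,r3:Add3,r4:2
c5: issue MUL r3<-Mul1 | r0:Add1,r1:5,r2:3,r3:Mul1,r4:2
c6: - | r0:Add1,r1:5,r2:3,r3:Mul1,r4:2
c7: CDB Add2=10 | r0:Add1,r1:5,r2:3,r3:Mul1,r4:2

STATUS = TAG Add1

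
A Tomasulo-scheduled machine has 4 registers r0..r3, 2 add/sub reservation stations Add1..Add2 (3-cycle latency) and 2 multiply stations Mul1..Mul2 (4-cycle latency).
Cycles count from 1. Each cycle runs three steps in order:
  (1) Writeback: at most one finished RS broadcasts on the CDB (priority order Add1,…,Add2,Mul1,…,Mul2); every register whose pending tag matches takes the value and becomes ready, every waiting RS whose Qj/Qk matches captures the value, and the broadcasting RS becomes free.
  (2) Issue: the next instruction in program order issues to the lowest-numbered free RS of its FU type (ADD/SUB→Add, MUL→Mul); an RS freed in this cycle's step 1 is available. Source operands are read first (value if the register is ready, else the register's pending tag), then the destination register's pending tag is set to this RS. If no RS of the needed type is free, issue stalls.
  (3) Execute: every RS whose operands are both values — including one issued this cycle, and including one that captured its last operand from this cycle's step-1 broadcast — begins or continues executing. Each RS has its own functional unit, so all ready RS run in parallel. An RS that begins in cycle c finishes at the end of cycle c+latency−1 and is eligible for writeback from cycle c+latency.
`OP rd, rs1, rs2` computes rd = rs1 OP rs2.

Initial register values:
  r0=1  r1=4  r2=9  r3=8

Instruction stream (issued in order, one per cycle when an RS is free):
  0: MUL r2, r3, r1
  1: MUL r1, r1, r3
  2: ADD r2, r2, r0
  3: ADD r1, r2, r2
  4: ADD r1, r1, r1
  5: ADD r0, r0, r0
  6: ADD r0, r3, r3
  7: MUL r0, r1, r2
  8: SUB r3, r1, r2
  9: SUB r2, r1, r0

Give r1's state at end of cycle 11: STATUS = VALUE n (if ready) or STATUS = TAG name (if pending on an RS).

STATUS = TAG Add1

cycle 1: issue MUL r2<-Mul1 // r0:1,r1:4,r2:Mul1,r3:8
cycle 2: issue MUL r1<-Mul2 // r0:1,r1:Mul2,r2:Mul1,r3:8
cycle 3: issue ADD r2<-Add1 // r0:1,r1:Mul2,r2:Add1,r3:8
cycle 4: issue ADD r1<-Add2 // r0:1,r1:Add2,r2:Add1,r3:8
cycle 5: CDB Mul1=32; stall // r0:1,r1:Add2,r2:Add1,r3:8
cycle 6: CDB Mul2=32; stall // r0:1,r1:Add2,r2:Add1,r3:8
cycle 7: stall // r0:1,r1:Add2,r2:Add1,r3:8
cycle 8: CDB Add1=33; issue ADD r1<-Add1 // r0:1,r1:Add1,r2:33,r3:8
cycle 9: stall // r0:1,r1:Add1,r2:33,r3:8
cycle 10: stall // r0:1,r1:Add1,r2:33,r3:8
cycle 11: CDB Add2=66; issue ADD r0<-Add2 // r0:Add2,r1:Add1,r2:33,r3:8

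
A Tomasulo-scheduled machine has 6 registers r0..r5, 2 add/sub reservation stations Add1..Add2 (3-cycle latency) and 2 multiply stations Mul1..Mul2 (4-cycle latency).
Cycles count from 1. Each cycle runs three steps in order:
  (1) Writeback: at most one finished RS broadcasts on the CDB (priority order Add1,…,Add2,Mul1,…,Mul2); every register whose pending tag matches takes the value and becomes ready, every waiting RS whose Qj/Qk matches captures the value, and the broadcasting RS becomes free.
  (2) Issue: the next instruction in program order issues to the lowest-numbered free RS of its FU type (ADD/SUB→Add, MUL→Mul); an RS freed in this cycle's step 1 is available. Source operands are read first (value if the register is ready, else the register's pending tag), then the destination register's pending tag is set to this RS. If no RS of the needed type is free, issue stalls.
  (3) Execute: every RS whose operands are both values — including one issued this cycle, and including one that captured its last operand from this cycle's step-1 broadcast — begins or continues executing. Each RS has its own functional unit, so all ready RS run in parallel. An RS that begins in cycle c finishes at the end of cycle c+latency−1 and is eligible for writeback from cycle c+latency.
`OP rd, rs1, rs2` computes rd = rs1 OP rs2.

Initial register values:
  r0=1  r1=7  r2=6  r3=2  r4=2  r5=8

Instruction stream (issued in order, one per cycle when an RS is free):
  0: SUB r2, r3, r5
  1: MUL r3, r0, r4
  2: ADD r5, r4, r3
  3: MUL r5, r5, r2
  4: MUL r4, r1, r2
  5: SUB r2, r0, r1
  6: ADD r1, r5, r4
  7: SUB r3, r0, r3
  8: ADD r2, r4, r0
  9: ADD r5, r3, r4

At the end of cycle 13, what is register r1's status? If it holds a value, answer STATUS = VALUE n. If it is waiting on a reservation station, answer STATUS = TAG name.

STATUS = TAG Add2

cycle 1: issue SUB r2<-Add1 // r0:1,r1:7,r2:Add1,r3:2,r4:2,r5:8
cycle 2: issue MUL r3<-Mul1 // r0:1,r1:7,r2:Add1,r3:Mul1,r4:2,r5:8
cycle 3: issue ADD r5<-Add2 // r0:1,r1:7,r2:Add1,r3:Mul1,r4:2,r5:Add2
cycle 4: CDB Add1=-6; issue MUL r5<-Mul2 // r0:1,r1:7,r2:-6,r3:Mul1,r4:2,r5:Mul2
cycle 5: stall // r0:1,r1:7,r2:-6,r3:Mul1,r4:2,r5:Mul2
cycle 6: CDB Mul1=2; issue MUL r4<-Mul1 // r0:1,r1:7,r2:-6,r3:2,r4:Mul1,r5:Mul2
cycle 7: issue SUB r2<-Add1 // r0:1,r1:7,r2:Add1,r3:2,r4:Mul1,r5:Mul2
cycle 8: stall // r0:1,r1:7,r2:Add1,r3:2,r4:Mul1,r5:Mul2
cycle 9: CDB Add2=4; issue ADD r1<-Add2 // r0:1,r1:Add2,r2:Add1,r3:2,r4:Mul1,r5:Mul2
cycle 10: CDB Add1=-6; issue SUB r3<-Add1 // r0:1,r1:Add2,r2:-6,r3:Add1,r4:Mul1,r5:Mul2
cycle 11: CDB Mul1=-42; stall // r0:1,r1:Add2,r2:-6,r3:Add1,r4:-42,r5:Mul2
cycle 12: stall // r0:1,r1:Add2,r2:-6,r3:Add1,r4:-42,r5:Mul2
cycle 13: CDB Add1=-1; issue ADD r2<-Add1 // r0:1,r1:Add2,r2:Add1,r3:-1,r4:-42,r5:Mul2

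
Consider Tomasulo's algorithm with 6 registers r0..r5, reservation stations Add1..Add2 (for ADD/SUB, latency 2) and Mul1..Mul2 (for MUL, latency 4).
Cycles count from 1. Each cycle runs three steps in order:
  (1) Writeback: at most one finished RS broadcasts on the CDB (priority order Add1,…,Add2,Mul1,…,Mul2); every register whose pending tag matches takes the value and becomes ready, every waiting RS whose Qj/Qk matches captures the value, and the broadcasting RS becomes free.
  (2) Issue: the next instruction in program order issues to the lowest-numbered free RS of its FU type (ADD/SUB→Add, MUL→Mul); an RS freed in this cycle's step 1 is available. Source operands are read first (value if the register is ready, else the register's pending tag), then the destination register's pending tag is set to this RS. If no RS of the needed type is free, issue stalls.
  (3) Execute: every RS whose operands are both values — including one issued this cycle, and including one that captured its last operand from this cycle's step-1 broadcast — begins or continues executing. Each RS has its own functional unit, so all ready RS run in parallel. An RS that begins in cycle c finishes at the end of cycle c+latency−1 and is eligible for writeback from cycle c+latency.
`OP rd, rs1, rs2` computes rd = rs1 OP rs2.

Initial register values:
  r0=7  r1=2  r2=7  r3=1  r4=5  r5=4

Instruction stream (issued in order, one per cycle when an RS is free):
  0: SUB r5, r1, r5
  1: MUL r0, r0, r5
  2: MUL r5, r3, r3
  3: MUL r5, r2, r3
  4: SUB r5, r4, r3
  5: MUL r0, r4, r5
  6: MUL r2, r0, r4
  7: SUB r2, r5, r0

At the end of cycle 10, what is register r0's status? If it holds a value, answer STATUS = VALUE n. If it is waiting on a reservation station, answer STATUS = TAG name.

STATUS = TAG Mul2

  c1: issue SUB r5<-Add1  regs: r0:7,r1:2,r2:7,r3:1,r4:5,r5:Add1
  c2: issue MUL r0<-Mul1  regs: r0:Mul1,r1:2,r2:7,r3:1,r4:5,r5:Add1
  c3: CDB Add1=-2; issue MUL r5<-Mul2  regs: r0:Mul1,r1:2,r2:7,r3:1,r4:5,r5:Mul2
  c4: stall  regs: r0:Mul1,r1:2,r2:7,r3:1,r4:5,r5:Mul2
  c5: stall  regs: r0:Mul1,r1:2,r2:7,r3:1,r4:5,r5:Mul2
  c6: stall  regs: r0:Mul1,r1:2,r2:7,r3:1,r4:5,r5:Mul2
  c7: CDB Mul1=-14; issue MUL r5<-Mul1  regs: r0:-14,r1:2,r2:7,r3:1,r4:5,r5:Mul1
  c8: CDB Mul2=1; issue SUB r5<-Add1  regs: r0:-14,r1:2,r2:7,r3:1,r4:5,r5:Add1
  c9: issue MUL r0<-Mul2  regs: r0:Mul2,r1:2,r2:7,r3:1,r4:5,r5:Add1
  c10: CDB Add1=4; stall  regs: r0:Mul2,r1:2,r2:7,r3:1,r4:5,r5:4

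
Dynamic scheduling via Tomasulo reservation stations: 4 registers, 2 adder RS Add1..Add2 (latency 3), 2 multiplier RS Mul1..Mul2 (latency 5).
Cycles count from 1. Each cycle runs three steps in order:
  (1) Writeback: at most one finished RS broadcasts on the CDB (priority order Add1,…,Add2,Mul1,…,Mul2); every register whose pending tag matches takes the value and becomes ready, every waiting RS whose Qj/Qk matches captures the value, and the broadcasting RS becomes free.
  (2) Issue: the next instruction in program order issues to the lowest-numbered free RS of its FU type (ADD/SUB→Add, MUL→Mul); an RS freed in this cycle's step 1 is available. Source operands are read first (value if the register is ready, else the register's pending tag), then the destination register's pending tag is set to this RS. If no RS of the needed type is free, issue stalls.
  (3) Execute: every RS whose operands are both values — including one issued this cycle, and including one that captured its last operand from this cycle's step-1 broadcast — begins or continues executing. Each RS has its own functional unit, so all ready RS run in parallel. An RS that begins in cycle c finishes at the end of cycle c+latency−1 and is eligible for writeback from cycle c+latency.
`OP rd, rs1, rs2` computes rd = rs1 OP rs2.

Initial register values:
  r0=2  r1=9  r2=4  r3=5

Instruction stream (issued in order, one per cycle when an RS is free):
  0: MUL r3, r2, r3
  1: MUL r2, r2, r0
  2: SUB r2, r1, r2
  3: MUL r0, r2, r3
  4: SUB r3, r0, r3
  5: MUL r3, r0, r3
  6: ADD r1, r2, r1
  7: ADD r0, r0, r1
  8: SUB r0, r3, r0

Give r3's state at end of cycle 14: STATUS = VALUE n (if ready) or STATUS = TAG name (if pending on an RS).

STATUS = TAG Mul2

  c1: issue MUL r3<-Mul1  regs: r0:2,r1:9,r2:4,r3:Mul1
  c2: issue MUL r2<-Mul2  regs: r0:2,r1:9,r2:Mul2,r3:Mul1
  c3: issue SUB r2<-Add1  regs: r0:2,r1:9,r2:Add1,r3:Mul1
  c4: stall  regs: r0:2,r1:9,r2:Add1,r3:Mul1
  c5: stall  regs: r0:2,r1:9,r2:Add1,r3:Mul1
  c6: CDB Mul1=20; issue MUL r0<-Mul1  regs: r0:Mul1,r1:9,r2:Add1,r3:20
  c7: CDB Mul2=8; issue SUB r3<-Add2  regs: r0:Mul1,r1:9,r2:Add1,r3:Add2
  c8: issue MUL r3<-Mul2  regs: r0:Mul1,r1:9,r2:Add1,r3:Mul2
  c9: stall  regs: r0:Mul1,r1:9,r2:Add1,r3:Mul2
  c10: CDB Add1=1; issue ADD r1<-Add1  regs: r0:Mul1,r1:Add1,r2:1,r3:Mul2
  c11: stall  regs: r0:Mul1,r1:Add1,r2:1,r3:Mul2
  c12: stall  regs: r0:Mul1,r1:Add1,r2:1,r3:Mul2
  c13: CDB Add1=10; issue ADD r0<-Add1  regs: r0:Add1,r1:10,r2:1,r3:Mul2
  c14: stall  regs: r0:Add1,r1:10,r2:1,r3:Mul2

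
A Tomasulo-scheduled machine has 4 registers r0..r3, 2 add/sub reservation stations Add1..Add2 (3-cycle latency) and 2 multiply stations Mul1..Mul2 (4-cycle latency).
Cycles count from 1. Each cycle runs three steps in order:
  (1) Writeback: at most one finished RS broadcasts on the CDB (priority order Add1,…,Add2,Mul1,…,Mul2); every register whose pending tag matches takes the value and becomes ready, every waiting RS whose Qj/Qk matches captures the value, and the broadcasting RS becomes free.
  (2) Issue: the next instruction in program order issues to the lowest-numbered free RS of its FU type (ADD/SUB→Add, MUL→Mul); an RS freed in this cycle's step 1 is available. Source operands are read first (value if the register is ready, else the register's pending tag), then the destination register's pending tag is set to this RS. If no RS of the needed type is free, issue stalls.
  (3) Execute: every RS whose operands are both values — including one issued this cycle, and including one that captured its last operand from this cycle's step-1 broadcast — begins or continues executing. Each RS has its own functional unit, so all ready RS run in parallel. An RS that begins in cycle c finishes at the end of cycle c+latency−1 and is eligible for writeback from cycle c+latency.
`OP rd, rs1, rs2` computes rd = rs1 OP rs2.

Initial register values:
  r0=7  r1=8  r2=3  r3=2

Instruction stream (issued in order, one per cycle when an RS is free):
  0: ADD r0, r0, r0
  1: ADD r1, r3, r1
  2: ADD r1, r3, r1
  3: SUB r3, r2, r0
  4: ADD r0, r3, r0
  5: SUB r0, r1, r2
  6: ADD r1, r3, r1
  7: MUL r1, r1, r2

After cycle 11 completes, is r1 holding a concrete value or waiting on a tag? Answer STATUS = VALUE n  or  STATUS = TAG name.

cycle 1: issue ADD r0<-Add1 // r0:Add1,r1:8,r2:3,r3:2
cycle 2: issue ADD r1<-Add2 // r0:Add1,r1:Add2,r2:3,r3:2
cycle 3: stall // r0:Add1,r1:Add2,r2:3,r3:2
cycle 4: CDB Add1=14; issue ADD r1<-Add1 // r0:14,r1:Add1,r2:3,r3:2
cycle 5: CDB Add2=10; issue SUB r3<-Add2 // r0:14,r1:Add1,r2:3,r3:Add2
cycle 6: stall // r0:14,r1:Add1,r2:3,r3:Add2
cycle 7: stall // r0:14,r1:Add1,r2:3,r3:Add2
cycle 8: CDB Add1=12; issue ADD r0<-Add1 // r0:Add1,r1:12,r2:3,r3:Add2
cycle 9: CDB Add2=-11; issue SUB r0<-Add2 // r0:Add2,r1:12,r2:3,r3:-11
cycle 10: stall // r0:Add2,r1:12,r2:3,r3:-11
cycle 11: stall // r0:Add2,r1:12,r2:3,r3:-11

STATUS = VALUE 12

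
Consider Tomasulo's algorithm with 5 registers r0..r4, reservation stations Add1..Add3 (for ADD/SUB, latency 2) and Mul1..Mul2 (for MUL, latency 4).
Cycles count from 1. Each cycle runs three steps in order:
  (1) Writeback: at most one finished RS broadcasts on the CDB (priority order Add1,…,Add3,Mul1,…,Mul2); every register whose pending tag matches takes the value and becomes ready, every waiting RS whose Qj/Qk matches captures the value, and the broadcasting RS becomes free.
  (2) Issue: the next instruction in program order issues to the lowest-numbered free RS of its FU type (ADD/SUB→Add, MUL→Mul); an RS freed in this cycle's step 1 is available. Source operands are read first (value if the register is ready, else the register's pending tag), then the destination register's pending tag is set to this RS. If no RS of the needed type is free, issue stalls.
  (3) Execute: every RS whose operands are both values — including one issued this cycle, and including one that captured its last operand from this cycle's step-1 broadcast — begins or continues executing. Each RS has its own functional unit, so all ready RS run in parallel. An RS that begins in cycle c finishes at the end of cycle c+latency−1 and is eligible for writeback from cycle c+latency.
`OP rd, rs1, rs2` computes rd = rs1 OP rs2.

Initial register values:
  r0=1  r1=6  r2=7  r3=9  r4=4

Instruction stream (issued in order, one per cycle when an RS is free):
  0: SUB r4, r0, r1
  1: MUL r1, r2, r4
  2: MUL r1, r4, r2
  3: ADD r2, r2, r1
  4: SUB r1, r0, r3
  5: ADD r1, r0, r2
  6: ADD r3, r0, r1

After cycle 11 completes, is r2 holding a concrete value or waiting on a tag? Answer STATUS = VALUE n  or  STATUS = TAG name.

c1: issue SUB r4<-Add1 | r0:1,r1:6,r2:7,r3:9,r4:Add1
c2: issue MUL r1<-Mul1 | r0:1,r1:Mul1,r2:7,r3:9,r4:Add1
c3: CDB Add1=-5; issue MUL r1<-Mul2 | r0:1,r1:Mul2,r2:7,r3:9,r4:-5
c4: issue ADD r2<-Add1 | r0:1,r1:Mul2,r2:Add1,r3:9,r4:-5
c5: issue SUB r1<-Add2 | r0:1,r1:Add2,r2:Add1,r3:9,r4:-5
c6: issue ADD r1<-Add3 | r0:1,r1:Add3,r2:Add1,r3:9,r4:-5
c7: CDB Add2=-8; issue ADD r3<-Add2 | r0:1,r1:Add3,r2:Add1,r3:Add2,r4:-5
c8: CDB Mul1=-35 | r0:1,r1:Add3,r2:Add1,r3:Add2,r4:-5
c9: CDB Mul2=-35 | r0:1,r1:Add3,r2:Add1,r3:Add2,r4:-5
c10: - | r0:1,r1:Add3,r2:Add1,r3:Add2,r4:-5
c11: CDB Add1=-28 | r0:1,r1:Add3,r2:-28,r3:Add2,r4:-5

STATUS = VALUE -28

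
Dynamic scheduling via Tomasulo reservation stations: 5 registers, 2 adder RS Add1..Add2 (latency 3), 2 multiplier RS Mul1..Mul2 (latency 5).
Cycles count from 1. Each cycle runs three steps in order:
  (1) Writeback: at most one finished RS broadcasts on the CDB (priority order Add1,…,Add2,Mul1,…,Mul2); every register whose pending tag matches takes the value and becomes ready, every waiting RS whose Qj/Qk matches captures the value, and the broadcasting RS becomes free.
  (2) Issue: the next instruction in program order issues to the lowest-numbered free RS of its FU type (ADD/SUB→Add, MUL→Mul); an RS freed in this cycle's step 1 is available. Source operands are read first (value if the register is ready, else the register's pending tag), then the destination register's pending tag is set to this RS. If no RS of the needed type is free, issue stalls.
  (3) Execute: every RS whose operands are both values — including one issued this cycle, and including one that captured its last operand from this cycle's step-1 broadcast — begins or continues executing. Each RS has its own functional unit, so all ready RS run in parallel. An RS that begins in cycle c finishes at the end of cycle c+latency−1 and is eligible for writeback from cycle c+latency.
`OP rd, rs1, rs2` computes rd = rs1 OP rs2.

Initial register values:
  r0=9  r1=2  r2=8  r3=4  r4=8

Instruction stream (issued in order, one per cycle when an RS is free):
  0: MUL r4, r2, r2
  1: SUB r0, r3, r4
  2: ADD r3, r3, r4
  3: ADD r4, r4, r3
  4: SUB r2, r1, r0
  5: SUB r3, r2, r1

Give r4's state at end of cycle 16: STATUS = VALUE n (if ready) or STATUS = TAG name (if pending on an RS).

c1: issue MUL r4<-Mul1 | r0:9,r1:2,r2:8,r3:4,r4:Mul1
c2: issue SUB r0<-Add1 | r0:Add1,r1:2,r2:8,r3:4,r4:Mul1
c3: issue ADD r3<-Add2 | r0:Add1,r1:2,r2:8,r3:Add2,r4:Mul1
c4: stall | r0:Add1,r1:2,r2:8,r3:Add2,r4:Mul1
c5: stall | r0:Add1,r1:2,r2:8,r3:Add2,r4:Mul1
c6: CDB Mul1=64; stall | r0:Add1,r1:2,r2:8,r3:Add2,r4:64
c7: stall | r0:Add1,r1:2,r2:8,r3:Add2,r4:64
c8: stall | r0:Add1,r1:2,r2:8,r3:Add2,r4:64
c9: CDB Add1=-60; issue ADD r4<-Add1 | r0:-60,r1:2,r2:8,r3:Add2,r4:Add1
c10: CDB Add2=68; issue SUB r2<-Add2 | r0:-60,r1:2,r2:Add2,r3:68,r4:Add1
c11: stall | r0:-60,r1:2,r2:Add2,r3:68,r4:Add1
c12: stall | r0:-60,r1:2,r2:Add2,r3:68,r4:Add1
c13: CDB Add1=132; issue SUB r3<-Add1 | r0:-60,r1:2,r2:Add2,r3:Add1,r4:132
c14: CDB Add2=62 | r0:-60,r1:2,r2:62,r3:Add1,r4:132
c15: - | r0:-60,r1:2,r2:62,r3:Add1,r4:132
c16: - | r0:-60,r1:2,r2:62,r3:Add1,r4:132

STATUS = VALUE 132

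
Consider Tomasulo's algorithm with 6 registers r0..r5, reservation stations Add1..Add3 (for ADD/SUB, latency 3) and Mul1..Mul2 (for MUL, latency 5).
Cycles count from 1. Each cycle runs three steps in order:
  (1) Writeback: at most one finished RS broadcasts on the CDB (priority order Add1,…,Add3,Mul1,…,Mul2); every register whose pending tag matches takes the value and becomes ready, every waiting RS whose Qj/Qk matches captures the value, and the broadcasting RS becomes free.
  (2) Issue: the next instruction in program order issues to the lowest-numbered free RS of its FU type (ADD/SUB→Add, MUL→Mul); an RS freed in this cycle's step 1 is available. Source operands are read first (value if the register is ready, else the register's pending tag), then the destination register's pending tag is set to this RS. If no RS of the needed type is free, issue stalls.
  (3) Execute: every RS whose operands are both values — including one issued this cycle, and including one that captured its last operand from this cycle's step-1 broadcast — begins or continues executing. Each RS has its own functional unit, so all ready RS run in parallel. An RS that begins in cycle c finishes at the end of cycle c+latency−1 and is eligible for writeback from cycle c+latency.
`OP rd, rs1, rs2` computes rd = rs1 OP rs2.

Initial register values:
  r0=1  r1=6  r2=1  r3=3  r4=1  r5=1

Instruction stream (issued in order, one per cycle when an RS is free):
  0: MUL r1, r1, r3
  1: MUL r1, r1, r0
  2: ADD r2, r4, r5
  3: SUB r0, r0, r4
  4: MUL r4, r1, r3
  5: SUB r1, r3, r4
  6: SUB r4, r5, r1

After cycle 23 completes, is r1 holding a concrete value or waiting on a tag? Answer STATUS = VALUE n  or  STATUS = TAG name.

STATUS = VALUE -51

c1: issue MUL r1<-Mul1 | r0:1,r1:Mul1,r2:1,r3:3,r4:1,r5:1
c2: issue MUL r1<-Mul2 | r0:1,r1:Mul2,r2:1,r3:3,r4:1,r5:1
c3: issue ADD r2<-Add1 | r0:1,r1:Mul2,r2:Add1,r3:3,r4:1,r5:1
c4: issue SUB r0<-Add2 | r0:Add2,r1:Mul2,r2:Add1,r3:3,r4:1,r5:1
c5: stall | r0:Add2,r1:Mul2,r2:Add1,r3:3,r4:1,r5:1
c6: CDB Add1=2; stall | r0:Add2,r1:Mul2,r2:2,r3:3,r4:1,r5:1
c7: CDB Add2=0; stall | r0:0,r1:Mul2,r2:2,r3:3,r4:1,r5:1
c8: CDB Mul1=18; issue MUL r4<-Mul1 | r0:0,r1:Mul2,r2:2,r3:3,r4:Mul1,r5:1
c9: issue SUB r1<-Add1 | r0:0,r1:Add1,r2:2,r3:3,r4:Mul1,r5:1
c10: issue SUB r4<-Add2 | r0:0,r1:Add1,r2:2,r3:3,r4:Add2,r5:1
c11: - | r0:0,r1:Add1,r2:2,r3:3,r4:Add2,r5:1
c12: - | r0:0,r1:Add1,r2:2,r3:3,r4:Add2,r5:1
c13: CDB Mul2=18 | r0:0,r1:Add1,r2:2,r3:3,r4:Add2,r5:1
c14: - | r0:0,r1:Add1,r2:2,r3:3,r4:Add2,r5:1
c15: - | r0:0,r1:Add1,r2:2,r3:3,r4:Add2,r5:1
c16: - | r0:0,r1:Add1,r2:2,r3:3,r4:Add2,r5:1
c17: - | r0:0,r1:Add1,r2:2,r3:3,r4:Add2,r5:1
c18: CDB Mul1=54 | r0:0,r1:Add1,r2:2,r3:3,r4:Add2,r5:1
c19: - | r0:0,r1:Add1,r2:2,r3:3,r4:Add2,r5:1
c20: - | r0:0,r1:Add1,r2:2,r3:3,r4:Add2,r5:1
c21: CDB Add1=-51 | r0:0,r1:-51,r2:2,r3:3,r4:Add2,r5:1
c22: - | r0:0,r1:-51,r2:2,r3:3,r4:Add2,r5:1
c23: - | r0:0,r1:-51,r2:2,r3:3,r4:Add2,r5:1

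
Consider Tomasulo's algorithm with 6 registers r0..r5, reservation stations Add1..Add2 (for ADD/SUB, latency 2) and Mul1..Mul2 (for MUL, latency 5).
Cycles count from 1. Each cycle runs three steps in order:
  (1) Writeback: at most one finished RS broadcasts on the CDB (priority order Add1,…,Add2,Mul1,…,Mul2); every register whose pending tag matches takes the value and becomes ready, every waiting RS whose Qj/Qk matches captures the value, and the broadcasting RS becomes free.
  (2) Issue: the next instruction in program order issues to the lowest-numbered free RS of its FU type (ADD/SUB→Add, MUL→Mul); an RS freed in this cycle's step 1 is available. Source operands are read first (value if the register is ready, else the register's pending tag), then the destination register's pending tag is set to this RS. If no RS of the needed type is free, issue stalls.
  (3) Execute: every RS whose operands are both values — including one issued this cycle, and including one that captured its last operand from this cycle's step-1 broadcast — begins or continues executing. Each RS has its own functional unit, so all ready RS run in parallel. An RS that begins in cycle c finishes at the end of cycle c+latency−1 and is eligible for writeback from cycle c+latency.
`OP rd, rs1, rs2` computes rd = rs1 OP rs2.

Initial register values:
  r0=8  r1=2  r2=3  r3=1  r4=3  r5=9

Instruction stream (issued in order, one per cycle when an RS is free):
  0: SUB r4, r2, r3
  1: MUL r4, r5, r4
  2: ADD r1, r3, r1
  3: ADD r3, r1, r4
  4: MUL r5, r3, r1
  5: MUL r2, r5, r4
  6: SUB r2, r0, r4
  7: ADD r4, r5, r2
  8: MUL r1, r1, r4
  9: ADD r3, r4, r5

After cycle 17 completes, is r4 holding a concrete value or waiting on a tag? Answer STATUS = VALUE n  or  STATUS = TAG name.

  c1: issue SUB r4<-Add1  regs: r0:8,r1:2,r2:3,r3:1,r4:Add1,r5:9
  c2: issue MUL r4<-Mul1  regs: r0:8,r1:2,r2:3,r3:1,r4:Mul1,r5:9
  c3: CDB Add1=2; issue ADD r1<-Add1  regs: r0:8,r1:Add1,r2:3,r3:1,r4:Mul1,r5:9
  c4: issue ADD r3<-Add2  regs: r0:8,r1:Add1,r2:3,r3:Add2,r4:Mul1,r5:9
  c5: CDB Add1=3; issue MUL r5<-Mul2  regs: r0:8,r1:3,r2:3,r3:Add2,r4:Mul1,r5:Mul2
  c6: stall  regs: r0:8,r1:3,r2:3,r3:Add2,r4:Mul1,r5:Mul2
  c7: stall  regs: r0:8,r1:3,r2:3,r3:Add2,r4:Mul1,r5:Mul2
  c8: CDB Mul1=18; issue MUL r2<-Mul1  regs: r0:8,r1:3,r2:Mul1,r3:Add2,r4:18,r5:Mul2
  c9: issue SUB r2<-Add1  regs: r0:8,r1:3,r2:Add1,r3:Add2,r4:18,r5:Mul2
  c10: CDB Add2=21; issue ADD r4<-Add2  regs: r0:8,r1:3,r2:Add1,r3:21,r4:Add2,r5:Mul2
  c11: CDB Add1=-10; stall  regs: r0:8,r1:3,r2:-10,r3:21,r4:Add2,r5:Mul2
  c12: stall  regs: r0:8,r1:3,r2:-10,r3:21,r4:Add2,r5:Mul2
  c13: stall  regs: r0:8,r1:3,r2:-10,r3:21,r4:Add2,r5:Mul2
  c14: stall  regs: r0:8,r1:3,r2:-10,r3:21,r4:Add2,r5:Mul2
  c15: CDB Mul2=63; issue MUL r1<-Mul2  regs: r0:8,r1:Mul2,r2:-10,r3:21,r4:Add2,r5:63
  c16: issue ADD r3<-Add1  regs: r0:8,r1:Mul2,r2:-10,r3:Add1,r4:Add2,r5:63
  c17: CDB Add2=53  regs: r0:8,r1:Mul2,r2:-10,r3:Add1,r4:53,r5:63

STATUS = VALUE 53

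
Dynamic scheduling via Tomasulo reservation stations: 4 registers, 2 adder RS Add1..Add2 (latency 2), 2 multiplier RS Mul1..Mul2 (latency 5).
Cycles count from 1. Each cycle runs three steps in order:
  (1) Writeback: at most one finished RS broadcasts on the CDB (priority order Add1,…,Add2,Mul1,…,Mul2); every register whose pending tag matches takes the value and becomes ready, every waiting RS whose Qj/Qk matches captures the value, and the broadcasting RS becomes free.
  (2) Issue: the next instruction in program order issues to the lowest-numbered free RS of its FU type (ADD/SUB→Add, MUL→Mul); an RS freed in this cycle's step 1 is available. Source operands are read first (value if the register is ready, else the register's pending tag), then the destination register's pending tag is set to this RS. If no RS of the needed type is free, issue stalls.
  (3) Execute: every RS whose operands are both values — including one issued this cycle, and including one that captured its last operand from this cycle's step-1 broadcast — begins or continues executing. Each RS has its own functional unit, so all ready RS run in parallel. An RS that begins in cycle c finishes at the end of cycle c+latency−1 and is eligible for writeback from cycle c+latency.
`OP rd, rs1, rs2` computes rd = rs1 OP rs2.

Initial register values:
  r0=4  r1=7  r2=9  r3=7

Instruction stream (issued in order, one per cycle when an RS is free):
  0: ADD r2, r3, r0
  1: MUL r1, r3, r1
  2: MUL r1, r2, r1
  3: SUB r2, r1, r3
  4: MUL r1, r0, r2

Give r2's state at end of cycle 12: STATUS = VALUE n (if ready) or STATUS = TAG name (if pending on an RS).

cycle 1: issue ADD r2<-Add1 // r0:4,r1:7,r2:Add1,r3:7
cycle 2: issue MUL r1<-Mul1 // r0:4,r1:Mul1,r2:Add1,r3:7
cycle 3: CDB Add1=11; issue MUL r1<-Mul2 // r0:4,r1:Mul2,r2:11,r3:7
cycle 4: issue SUB r2<-Add1 // r0:4,r1:Mul2,r2:Add1,r3:7
cycle 5: stall // r0:4,r1:Mul2,r2:Add1,r3:7
cycle 6: stall // r0:4,r1:Mul2,r2:Add1,r3:7
cycle 7: CDB Mul1=49; issue MUL r1<-Mul1 // r0:4,r1:Mul1,r2:Add1,r3:7
cycle 8: - // r0:4,r1:Mul1,r2:Add1,r3:7
cycle 9: - // r0:4,r1:Mul1,r2:Add1,r3:7
cycle 10: - // r0:4,r1:Mul1,r2:Add1,r3:7
cycle 11: - // r0:4,r1:Mul1,r2:Add1,r3:7
cycle 12: CDB Mul2=539 // r0:4,r1:Mul1,r2:Add1,r3:7

STATUS = TAG Add1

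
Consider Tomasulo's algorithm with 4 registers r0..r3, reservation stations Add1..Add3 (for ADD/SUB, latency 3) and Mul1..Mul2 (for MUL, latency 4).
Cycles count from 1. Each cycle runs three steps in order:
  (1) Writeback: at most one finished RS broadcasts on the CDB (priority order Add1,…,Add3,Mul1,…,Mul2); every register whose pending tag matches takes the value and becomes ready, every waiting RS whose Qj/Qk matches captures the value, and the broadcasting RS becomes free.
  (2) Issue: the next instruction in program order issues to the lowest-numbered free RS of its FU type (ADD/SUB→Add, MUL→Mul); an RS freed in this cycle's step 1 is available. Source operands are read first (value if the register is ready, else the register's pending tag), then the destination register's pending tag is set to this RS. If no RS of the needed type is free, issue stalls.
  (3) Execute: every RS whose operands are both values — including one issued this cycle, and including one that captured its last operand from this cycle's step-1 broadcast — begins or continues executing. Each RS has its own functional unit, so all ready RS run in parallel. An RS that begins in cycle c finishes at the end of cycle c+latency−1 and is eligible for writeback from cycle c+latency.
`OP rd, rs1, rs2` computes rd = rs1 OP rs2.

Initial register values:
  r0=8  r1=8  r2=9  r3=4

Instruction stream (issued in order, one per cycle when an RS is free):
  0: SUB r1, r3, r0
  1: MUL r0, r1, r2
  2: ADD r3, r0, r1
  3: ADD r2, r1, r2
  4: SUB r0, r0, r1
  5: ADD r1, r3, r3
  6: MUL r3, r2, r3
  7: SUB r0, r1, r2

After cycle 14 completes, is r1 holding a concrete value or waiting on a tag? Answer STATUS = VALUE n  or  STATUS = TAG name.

STATUS = VALUE -80

  c1: issue SUB r1<-Add1  regs: r0:8,r1:Add1,r2:9,r3:4
  c2: issue MUL r0<-Mul1  regs: r0:Mul1,r1:Add1,r2:9,r3:4
  c3: issue ADD r3<-Add2  regs: r0:Mul1,r1:Add1,r2:9,r3:Add2
  c4: CDB Add1=-4; issue ADD r2<-Add1  regs: r0:Mul1,r1:-4,r2:Add1,r3:Add2
  c5: issue SUB r0<-Add3  regs: r0:Add3,r1:-4,r2:Add1,r3:Add2
  c6: stall  regs: r0:Add3,r1:-4,r2:Add1,r3:Add2
  c7: CDB Add1=5; issue ADD r1<-Add1  regs: r0:Add3,r1:Add1,r2:5,r3:Add2
  c8: CDB Mul1=-36; issue MUL r3<-Mul1  regs: r0:Add3,r1:Add1,r2:5,r3:Mul1
  c9: stall  regs: r0:Add3,r1:Add1,r2:5,r3:Mul1
  c10: stall  regs: r0:Add3,r1:Add1,r2:5,r3:Mul1
  c11: CDB Add2=-40; issue SUB r0<-Add2  regs: r0:Add2,r1:Add1,r2:5,r3:Mul1
  c12: CDB Add3=-32  regs: r0:Add2,r1:Add1,r2:5,r3:Mul1
  c13: -  regs: r0:Add2,r1:Add1,r2:5,r3:Mul1
  c14: CDB Add1=-80  regs: r0:Add2,r1:-80,r2:5,r3:Mul1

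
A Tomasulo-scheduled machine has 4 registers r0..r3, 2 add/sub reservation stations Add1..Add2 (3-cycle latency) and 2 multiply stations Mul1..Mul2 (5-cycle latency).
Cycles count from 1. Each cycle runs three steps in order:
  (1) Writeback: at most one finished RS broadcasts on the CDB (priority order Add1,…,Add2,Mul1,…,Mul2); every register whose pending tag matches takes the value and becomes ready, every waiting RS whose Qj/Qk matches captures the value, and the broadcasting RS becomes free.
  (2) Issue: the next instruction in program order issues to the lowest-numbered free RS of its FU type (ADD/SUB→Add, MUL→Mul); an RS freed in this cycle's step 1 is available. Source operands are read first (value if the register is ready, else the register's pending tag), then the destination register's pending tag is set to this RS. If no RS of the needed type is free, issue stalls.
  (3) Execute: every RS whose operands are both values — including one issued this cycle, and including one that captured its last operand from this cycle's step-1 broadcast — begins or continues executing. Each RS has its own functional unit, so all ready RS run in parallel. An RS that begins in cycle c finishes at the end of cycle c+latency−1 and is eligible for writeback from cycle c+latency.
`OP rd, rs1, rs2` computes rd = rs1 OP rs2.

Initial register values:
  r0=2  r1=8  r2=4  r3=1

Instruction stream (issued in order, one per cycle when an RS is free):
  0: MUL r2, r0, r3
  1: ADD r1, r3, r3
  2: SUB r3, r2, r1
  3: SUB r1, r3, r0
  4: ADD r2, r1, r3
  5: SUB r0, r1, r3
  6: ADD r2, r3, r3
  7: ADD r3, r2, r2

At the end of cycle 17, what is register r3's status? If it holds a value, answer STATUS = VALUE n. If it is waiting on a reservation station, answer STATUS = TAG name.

  c1: issue MUL r2<-Mul1  regs: r0:2,r1:8,r2:Mul1,r3:1
  c2: issue ADD r1<-Add1  regs: r0:2,r1:Add1,r2:Mul1,r3:1
  c3: issue SUB r3<-Add2  regs: r0:2,r1:Add1,r2:Mul1,r3:Add2
  c4: stall  regs: r0:2,r1:Add1,r2:Mul1,r3:Add2
  c5: CDB Add1=2; issue SUB r1<-Add1  regs: r0:2,r1:Add1,r2:Mul1,r3:Add2
  c6: CDB Mul1=2; stall  regs: r0:2,r1:Add1,r2:2,r3:Add2
  c7: stall  regs: r0:2,r1:Add1,r2:2,r3:Add2
  c8: stall  regs: r0:2,r1:Add1,r2:2,r3:Add2
  c9: CDB Add2=0; issue ADD r2<-Add2  regs: r0:2,r1:Add1,r2:Add2,r3:0
  c10: stall  regs: r0:2,r1:Add1,r2:Add2,r3:0
  c11: stall  regs: r0:2,r1:Add1,r2:Add2,r3:0
  c12: CDB Add1=-2; issue SUB r0<-Add1  regs: r0:Add1,r1:-2,r2:Add2,r3:0
  c13: stall  regs: r0:Add1,r1:-2,r2:Add2,r3:0
  c14: stall  regs: r0:Add1,r1:-2,r2:Add2,r3:0
  c15: CDB Add1=-2; issue ADD r2<-Add1  regs: r0:-2,r1:-2,r2:Add1,r3:0
  c16: CDB Add2=-2; issue ADD r3<-Add2  regs: r0:-2,r1:-2,r2:Add1,r3:Add2
  c17: -  regs: r0:-2,r1:-2,r2:Add1,r3:Add2

STATUS = TAG Add2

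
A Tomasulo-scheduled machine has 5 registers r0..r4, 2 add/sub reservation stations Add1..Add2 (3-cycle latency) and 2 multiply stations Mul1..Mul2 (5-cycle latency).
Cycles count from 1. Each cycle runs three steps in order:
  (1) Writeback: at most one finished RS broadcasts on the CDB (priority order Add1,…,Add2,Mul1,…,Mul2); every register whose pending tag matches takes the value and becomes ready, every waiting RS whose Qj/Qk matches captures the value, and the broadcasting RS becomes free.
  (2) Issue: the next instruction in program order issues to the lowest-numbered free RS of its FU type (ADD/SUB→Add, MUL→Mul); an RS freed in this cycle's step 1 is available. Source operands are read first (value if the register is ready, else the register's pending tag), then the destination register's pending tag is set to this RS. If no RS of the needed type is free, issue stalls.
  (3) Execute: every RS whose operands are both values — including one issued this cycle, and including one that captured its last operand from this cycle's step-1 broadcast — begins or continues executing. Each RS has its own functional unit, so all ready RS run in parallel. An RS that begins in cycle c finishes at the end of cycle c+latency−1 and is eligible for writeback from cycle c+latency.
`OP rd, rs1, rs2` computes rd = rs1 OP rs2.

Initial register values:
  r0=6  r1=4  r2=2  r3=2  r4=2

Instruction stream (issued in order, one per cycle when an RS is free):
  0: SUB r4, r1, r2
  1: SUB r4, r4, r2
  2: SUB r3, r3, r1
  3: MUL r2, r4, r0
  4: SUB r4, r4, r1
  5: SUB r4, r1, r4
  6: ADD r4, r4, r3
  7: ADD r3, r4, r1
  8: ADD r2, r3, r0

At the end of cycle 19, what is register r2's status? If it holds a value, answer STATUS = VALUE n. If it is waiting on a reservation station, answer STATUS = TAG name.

  c1: issue SUB r4<-Add1  regs: r0:6,r1:4,r2:2,r3:2,r4:Add1
  c2: issue SUB r4<-Add2  regs: r0:6,r1:4,r2:2,r3:2,r4:Add2
  c3: stall  regs: r0:6,r1:4,r2:2,r3:2,r4:Add2
  c4: CDB Add1=2; issue SUB r3<-Add1  regs: r0:6,r1:4,r2:2,r3:Add1,r4:Add2
  c5: issue MUL r2<-Mul1  regs: r0:6,r1:4,r2:Mul1,r3:Add1,r4:Add2
  c6: stall  regs: r0:6,r1:4,r2:Mul1,r3:Add1,r4:Add2
  c7: CDB Add1=-2; issue SUB r4<-Add1  regs: r0:6,r1:4,r2:Mul1,r3:-2,r4:Add1
  c8: CDB Add2=0; issue SUB r4<-Add2  regs: r0:6,r1:4,r2:Mul1,r3:-2,r4:Add2
  c9: stall  regs: r0:6,r1:4,r2:Mul1,r3:-2,r4:Add2
  c10: stall  regs: r0:6,r1:4,r2:Mul1,r3:-2,r4:Add2
  c11: CDB Add1=-4; issue ADD r4<-Add1  regs: r0:6,r1:4,r2:Mul1,r3:-2,r4:Add1
  c12: stall  regs: r0:6,r1:4,r2:Mul1,r3:-2,r4:Add1
  c13: CDB Mul1=0; stall  regs: r0:6,r1:4,r2:0,r3:-2,r4:Add1
  c14: CDB Add2=8; issue ADD r3<-Add2  regs: r0:6,r1:4,r2:0,r3:Add2,r4:Add1
  c15: stall  regs: r0:6,r1:4,r2:0,r3:Add2,r4:Add1
  c16: stall  regs: r0:6,r1:4,r2:0,r3:Add2,r4:Add1
  c17: CDB Add1=6; issue ADD r2<-Add1  regs: r0:6,r1:4,r2:Add1,r3:Add2,r4:6
  c18: -  regs: r0:6,r1:4,r2:Add1,r3:Add2,r4:6
  c19: -  regs: r0:6,r1:4,r2:Add1,r3:Add2,r4:6

STATUS = TAG Add1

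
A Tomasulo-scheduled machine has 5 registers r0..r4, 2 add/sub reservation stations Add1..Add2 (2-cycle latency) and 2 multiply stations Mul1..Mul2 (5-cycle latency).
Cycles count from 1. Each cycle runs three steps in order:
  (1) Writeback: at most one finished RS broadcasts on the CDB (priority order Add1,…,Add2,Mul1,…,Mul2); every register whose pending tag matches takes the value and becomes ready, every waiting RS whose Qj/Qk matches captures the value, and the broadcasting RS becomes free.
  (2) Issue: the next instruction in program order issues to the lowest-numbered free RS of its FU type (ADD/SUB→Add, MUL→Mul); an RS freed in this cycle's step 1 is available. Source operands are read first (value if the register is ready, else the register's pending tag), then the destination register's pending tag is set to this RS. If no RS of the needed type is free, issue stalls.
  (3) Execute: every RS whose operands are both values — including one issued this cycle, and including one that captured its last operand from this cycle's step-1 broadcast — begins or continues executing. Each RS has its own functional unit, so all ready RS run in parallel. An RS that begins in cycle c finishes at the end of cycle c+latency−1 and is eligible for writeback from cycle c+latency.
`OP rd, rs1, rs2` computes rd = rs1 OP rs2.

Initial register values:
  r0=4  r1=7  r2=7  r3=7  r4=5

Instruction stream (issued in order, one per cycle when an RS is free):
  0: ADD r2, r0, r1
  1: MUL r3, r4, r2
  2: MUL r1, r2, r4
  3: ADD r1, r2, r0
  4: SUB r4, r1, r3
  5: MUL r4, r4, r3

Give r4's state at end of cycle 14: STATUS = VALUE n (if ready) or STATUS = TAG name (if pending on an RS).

STATUS = TAG Mul1

cycle 1: issue ADD r2<-Add1 // r0:4,r1:7,r2:Add1,r3:7,r4:5
cycle 2: issue MUL r3<-Mul1 // r0:4,r1:7,r2:Add1,r3:Mul1,r4:5
cycle 3: CDB Add1=11; issue MUL r1<-Mul2 // r0:4,r1:Mul2,r2:11,r3:Mul1,r4:5
cycle 4: issue ADD r1<-Add1 // r0:4,r1:Add1,r2:11,r3:Mul1,r4:5
cycle 5: issue SUB r4<-Add2 // r0:4,r1:Add1,r2:11,r3:Mul1,r4:Add2
cycle 6: CDB Add1=15; stall // r0:4,r1:15,r2:11,r3:Mul1,r4:Add2
cycle 7: stall // r0:4,r1:15,r2:11,r3:Mul1,r4:Add2
cycle 8: CDB Mul1=55; issue MUL r4<-Mul1 // r0:4,r1:15,r2:11,r3:55,r4:Mul1
cycle 9: CDB Mul2=55 // r0:4,r1:15,r2:11,r3:55,r4:Mul1
cycle 10: CDB Add2=-40 // r0:4,r1:15,r2:11,r3:55,r4:Mul1
cycle 11: - // r0:4,r1:15,r2:11,r3:55,r4:Mul1
cycle 12: - // r0:4,r1:15,r2:11,r3:55,r4:Mul1
cycle 13: - // r0:4,r1:15,r2:11,r3:55,r4:Mul1
cycle 14: - // r0:4,r1:15,r2:11,r3:55,r4:Mul1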